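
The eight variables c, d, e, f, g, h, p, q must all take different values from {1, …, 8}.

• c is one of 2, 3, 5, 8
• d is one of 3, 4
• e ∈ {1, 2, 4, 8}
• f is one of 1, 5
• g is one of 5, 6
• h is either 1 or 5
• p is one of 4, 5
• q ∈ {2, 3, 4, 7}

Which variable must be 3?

d

The 8 variables together cover exactly {1, 2, 3, 4, 5, 6, 7, 8} — 8 values for 8 variables — and 6 appears only in g's list, so g = 6.
The 7 still-open variables draw from only 7 values {1, 2, 3, 4, 5, 7, 8}, so each is used; only q can be 7, hence q = 7.
f and h share exactly the 2 values {1, 5}; by pigeonhole those values go to them, so strike 1, 5 from c, e, p.
That leaves p = 4. Eliminate 4 elsewhere: d, e.
So 3 goes to d.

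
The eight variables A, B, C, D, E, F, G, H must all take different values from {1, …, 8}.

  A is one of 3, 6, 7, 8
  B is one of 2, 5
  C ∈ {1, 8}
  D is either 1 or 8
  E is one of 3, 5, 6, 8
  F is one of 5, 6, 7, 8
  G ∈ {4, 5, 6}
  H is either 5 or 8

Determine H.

The 8 variables together cover exactly {1, 2, 3, 4, 5, 6, 7, 8} — 8 values for 8 variables — and 2 appears only in B's list, so B = 2.
Among the 7 still-open variables, 4 fits only G (and all 7 values in {1, 3, 4, 5, 6, 7, 8} must be used), so G = 4.
The 2 variables C and D are confined to {1, 8}, which locks those values in; drop them from A, E, F, H.
So H = 5.

5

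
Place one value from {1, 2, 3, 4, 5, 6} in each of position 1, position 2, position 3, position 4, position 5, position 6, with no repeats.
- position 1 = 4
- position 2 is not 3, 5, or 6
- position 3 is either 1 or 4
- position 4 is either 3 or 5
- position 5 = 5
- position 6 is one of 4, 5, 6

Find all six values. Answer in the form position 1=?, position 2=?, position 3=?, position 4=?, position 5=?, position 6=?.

position 1's domain is down to {4}, so position 1 = 4. Strike 4 from position 2, position 3, position 6.
position 3 has just one choice, so position 3 = 1. Strike 1 from position 2.
position 5 has just one choice, so position 5 = 5. So position 4, position 6 can't be 5.
position 6 has just one choice, so position 6 = 6.
position 2 has just one choice, so position 2 = 2.
That leaves position 4 = 3.

position 1=4, position 2=2, position 3=1, position 4=3, position 5=5, position 6=6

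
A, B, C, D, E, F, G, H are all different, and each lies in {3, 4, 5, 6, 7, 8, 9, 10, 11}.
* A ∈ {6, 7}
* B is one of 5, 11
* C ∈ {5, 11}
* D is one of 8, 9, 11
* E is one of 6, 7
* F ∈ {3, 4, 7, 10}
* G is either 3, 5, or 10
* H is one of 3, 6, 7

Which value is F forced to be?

A and E share exactly the 2 values {6, 7}; by pigeonhole those values go to them, so strike 6, 7 from F, H.
That leaves H = 3. Remove 3 from F, G.
B and C between them cover only {5, 11} — a naked pair. Remove those values from D, G.
That leaves G = 10. So F can't be 10.
So F = 4.

4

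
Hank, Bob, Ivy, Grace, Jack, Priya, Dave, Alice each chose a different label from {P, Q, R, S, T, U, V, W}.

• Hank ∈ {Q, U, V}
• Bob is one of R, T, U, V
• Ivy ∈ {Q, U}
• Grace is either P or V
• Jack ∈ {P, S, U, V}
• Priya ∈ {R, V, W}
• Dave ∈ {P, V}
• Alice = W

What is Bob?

T

Alice's domain is down to {W}, so Alice = W. Remove W from Priya.
Among the 7 still-open variables, S fits only Jack (and all 7 values in {P, Q, R, S, T, U, V} must be used), so Jack = S.
The 6 still-open variables draw from only 6 values {P, Q, R, T, U, V}, so each is used; only Bob can be T, hence Bob = T.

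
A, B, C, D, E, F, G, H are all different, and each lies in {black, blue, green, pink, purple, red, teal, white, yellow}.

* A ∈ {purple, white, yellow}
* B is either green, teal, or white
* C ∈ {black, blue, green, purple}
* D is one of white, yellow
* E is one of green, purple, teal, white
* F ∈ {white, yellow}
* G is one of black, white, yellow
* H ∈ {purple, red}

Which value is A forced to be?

purple

The 8 variables together cover exactly {black, blue, green, purple, red, teal, white, yellow} — 8 values for 8 variables — and blue appears only in C's list, so C = blue.
Among the 7 still-open variables, black fits only G (and all 7 values in {black, green, purple, red, teal, white, yellow} must be used), so G = black.
The 6 still-open variables together cover exactly {green, purple, red, teal, white, yellow} — 6 values for 6 variables — and red appears only in H's list, so H = red.
D and F between them cover only {white, yellow} — a naked pair. Remove those values from A, B, E.
So A = purple.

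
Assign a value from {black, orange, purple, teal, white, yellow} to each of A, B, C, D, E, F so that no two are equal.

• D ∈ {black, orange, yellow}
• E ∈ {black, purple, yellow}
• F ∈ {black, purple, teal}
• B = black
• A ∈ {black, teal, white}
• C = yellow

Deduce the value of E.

purple

B's domain is down to {black}, so B = black. Strike black from A, D, E, F.
That leaves C = yellow. Eliminate yellow elsewhere: D, E.
So E = purple.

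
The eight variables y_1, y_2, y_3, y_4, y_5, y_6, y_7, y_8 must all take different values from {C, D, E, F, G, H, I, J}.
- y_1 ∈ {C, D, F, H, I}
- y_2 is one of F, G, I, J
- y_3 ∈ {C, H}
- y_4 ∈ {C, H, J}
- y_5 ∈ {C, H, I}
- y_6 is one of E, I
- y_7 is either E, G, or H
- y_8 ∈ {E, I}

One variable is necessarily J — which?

The 8 variables together cover exactly {C, D, E, F, G, H, I, J} — 8 values for 8 variables — and D appears only in y_1's list, so y_1 = D.
The 7 still-open variables draw from only 7 values {C, E, F, G, H, I, J}, so each is used; only y_2 can be F, hence y_2 = F.
Among the 6 still-open variables, G fits only y_7 (and all 6 values in {C, E, G, H, I, J} must be used), so y_7 = G.
The 5 still-open variables together cover exactly {C, E, H, I, J} — 5 values for 5 variables — and J appears only in y_4's list, so y_4 = J.

y_4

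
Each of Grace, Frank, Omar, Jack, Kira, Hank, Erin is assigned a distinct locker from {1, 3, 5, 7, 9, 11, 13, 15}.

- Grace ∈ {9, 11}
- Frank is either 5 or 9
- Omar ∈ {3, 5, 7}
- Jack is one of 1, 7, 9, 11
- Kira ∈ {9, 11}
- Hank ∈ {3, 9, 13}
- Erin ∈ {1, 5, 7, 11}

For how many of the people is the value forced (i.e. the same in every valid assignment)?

3

The 7 variables draw from only 7 values {1, 3, 5, 7, 9, 11, 13}, so each is used; only Hank can be 13, hence Hank = 13.
Among the 6 still-open variables, 3 fits only Omar (and all 6 values in {1, 3, 5, 7, 9, 11} must be used), so Omar = 3.
Grace and Kira between them cover only {9, 11} — a naked pair. Remove those values from Frank, Jack, Erin.
Frank has just one choice, so Frank = 5. Remove 5 from Erin.
Determined: Frank=5, Omar=3, Hank=13. The other people each still have more than one consistent value. That makes 3.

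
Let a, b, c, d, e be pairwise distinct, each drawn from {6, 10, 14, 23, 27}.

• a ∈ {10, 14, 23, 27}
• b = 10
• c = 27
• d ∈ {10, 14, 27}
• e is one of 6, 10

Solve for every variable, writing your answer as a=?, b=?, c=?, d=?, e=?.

a=23, b=10, c=27, d=14, e=6

b must be 10 (only option left). Remove 10 from a, d, e.
c must be 27 (only option left). Remove 27 from a, d.
d has just one choice, so d = 14. So a can't be 14.
e must be 6 (only option left).
a's domain is down to {23}, so a = 23.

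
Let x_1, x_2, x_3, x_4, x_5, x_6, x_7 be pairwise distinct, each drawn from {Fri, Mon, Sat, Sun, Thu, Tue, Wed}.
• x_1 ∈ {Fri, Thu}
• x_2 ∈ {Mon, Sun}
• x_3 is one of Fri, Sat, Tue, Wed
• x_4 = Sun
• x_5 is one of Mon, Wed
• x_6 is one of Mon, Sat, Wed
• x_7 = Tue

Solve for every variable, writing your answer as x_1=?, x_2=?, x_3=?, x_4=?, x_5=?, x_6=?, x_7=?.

x_1=Thu, x_2=Mon, x_3=Fri, x_4=Sun, x_5=Wed, x_6=Sat, x_7=Tue

x_4 must be Sun (only option left). Eliminate Sun elsewhere: x_2.
x_7 must be Tue (only option left). Strike Tue from x_3.
x_2's domain is down to {Mon}, so x_2 = Mon. Eliminate Mon elsewhere: x_5, x_6.
x_5 must be Wed (only option left). Eliminate Wed elsewhere: x_3, x_6.
x_6 must be Sat (only option left). Strike Sat from x_3.
x_3's domain is down to {Fri}, so x_3 = Fri. Eliminate Fri elsewhere: x_1.
That leaves x_1 = Thu.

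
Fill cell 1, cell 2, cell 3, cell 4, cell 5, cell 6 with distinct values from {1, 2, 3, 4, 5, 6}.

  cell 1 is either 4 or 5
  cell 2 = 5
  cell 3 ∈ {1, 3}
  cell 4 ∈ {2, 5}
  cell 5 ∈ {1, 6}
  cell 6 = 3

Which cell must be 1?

cell 2 must be 5 (only option left). Strike 5 from cell 1, cell 4.
That leaves cell 4 = 2.
cell 6 has just one choice, so cell 6 = 3. Strike 3 from cell 3.
So 1 goes to cell 3.

cell 3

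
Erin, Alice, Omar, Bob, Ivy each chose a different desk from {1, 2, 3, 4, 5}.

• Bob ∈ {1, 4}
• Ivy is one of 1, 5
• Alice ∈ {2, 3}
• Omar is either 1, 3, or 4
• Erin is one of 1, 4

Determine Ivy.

5

Among the 5 variables, 2 fits only Alice (and all 5 values in {1, 2, 3, 4, 5} must be used), so Alice = 2.
The 4 still-open variables draw from only 4 values {1, 3, 4, 5}, so each is used; only Omar can be 3, hence Omar = 3.
The 3 still-open variables together cover exactly {1, 4, 5} — 3 values for 3 variables — and 5 appears only in Ivy's list, so Ivy = 5.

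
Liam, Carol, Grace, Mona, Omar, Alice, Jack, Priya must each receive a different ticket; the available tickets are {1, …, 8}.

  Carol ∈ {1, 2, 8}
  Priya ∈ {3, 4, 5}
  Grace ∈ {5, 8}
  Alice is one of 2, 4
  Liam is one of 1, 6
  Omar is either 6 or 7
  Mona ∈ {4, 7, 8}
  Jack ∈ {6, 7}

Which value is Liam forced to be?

Among the 8 variables, 3 fits only Priya (and all 8 values in {1, 2, 3, 4, 5, 6, 7, 8} must be used), so Priya = 3.
The 7 still-open variables draw from only 7 values {1, 2, 4, 5, 6, 7, 8}, so each is used; only Grace can be 5, hence Grace = 5.
Omar and Jack share exactly the 2 values {6, 7}; by pigeonhole those values go to them, so strike 6, 7 from Liam, Mona.
So Liam = 1.

1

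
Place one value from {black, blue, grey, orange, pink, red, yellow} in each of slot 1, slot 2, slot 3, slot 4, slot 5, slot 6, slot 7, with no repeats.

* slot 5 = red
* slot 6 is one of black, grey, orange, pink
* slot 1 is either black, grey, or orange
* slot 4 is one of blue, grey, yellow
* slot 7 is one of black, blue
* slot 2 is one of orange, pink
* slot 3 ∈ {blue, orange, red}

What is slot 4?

yellow

slot 5's domain is down to {red}, so slot 5 = red. So slot 3 can't be red.
The 6 still-open variables draw from only 6 values {black, blue, grey, orange, pink, yellow}, so each is used; only slot 4 can be yellow, hence slot 4 = yellow.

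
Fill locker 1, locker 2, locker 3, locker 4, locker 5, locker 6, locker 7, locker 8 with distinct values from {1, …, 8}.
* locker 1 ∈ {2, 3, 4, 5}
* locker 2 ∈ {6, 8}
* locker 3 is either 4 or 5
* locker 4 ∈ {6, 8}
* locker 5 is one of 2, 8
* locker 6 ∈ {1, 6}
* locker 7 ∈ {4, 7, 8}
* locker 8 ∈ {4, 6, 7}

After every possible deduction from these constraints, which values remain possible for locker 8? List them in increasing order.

4, 7

The 8 variables together cover exactly {1, 2, 3, 4, 5, 6, 7, 8} — 8 values for 8 variables — and 1 appears only in locker 6's list, so locker 6 = 1.
Among the 7 still-open variables, 3 fits only locker 1 (and all 7 values in {2, 3, 4, 5, 6, 7, 8} must be used), so locker 1 = 3.
The 6 still-open variables together cover exactly {2, 4, 5, 6, 7, 8} — 6 values for 6 variables — and 2 appears only in locker 5's list, so locker 5 = 2.
The 5 still-open variables draw from only 5 values {4, 5, 6, 7, 8}, so each is used; only locker 3 can be 5, hence locker 3 = 5.
locker 2 and locker 4 between them cover only {6, 8} — a naked pair. Remove those values from locker 7, locker 8.
No further eliminations apply; locker 8 can still be any of 4, 7.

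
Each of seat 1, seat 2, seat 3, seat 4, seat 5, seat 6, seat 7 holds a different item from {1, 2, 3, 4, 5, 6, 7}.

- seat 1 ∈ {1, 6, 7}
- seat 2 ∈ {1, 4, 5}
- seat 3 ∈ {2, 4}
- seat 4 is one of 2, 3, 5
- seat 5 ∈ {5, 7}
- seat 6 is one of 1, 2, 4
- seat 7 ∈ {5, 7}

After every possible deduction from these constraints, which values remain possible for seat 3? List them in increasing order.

2, 4

Among the 7 variables, 3 fits only seat 4 (and all 7 values in {1, 2, 3, 4, 5, 6, 7} must be used), so seat 4 = 3.
The 6 still-open variables together cover exactly {1, 2, 4, 5, 6, 7} — 6 values for 6 variables — and 6 appears only in seat 1's list, so seat 1 = 6.
seat 5 and seat 7 between them cover only {5, 7} — a naked pair. Remove those values from seat 2.
No further eliminations apply; seat 3 can still be any of 2, 4.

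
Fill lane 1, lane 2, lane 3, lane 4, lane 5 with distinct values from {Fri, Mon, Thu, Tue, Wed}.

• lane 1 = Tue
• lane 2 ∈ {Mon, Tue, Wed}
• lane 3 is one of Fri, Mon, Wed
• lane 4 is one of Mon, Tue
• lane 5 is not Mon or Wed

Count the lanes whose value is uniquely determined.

5

lane 1 has just one choice, so lane 1 = Tue. Strike Tue from lane 2, lane 4, lane 5.
lane 4 must be Mon (only option left). So lane 2, lane 3 can't be Mon.
That leaves lane 2 = Wed. Eliminate Wed elsewhere: lane 3.
lane 3 must be Fri (only option left). So lane 5 can't be Fri.
lane 5 has just one choice, so lane 5 = Thu.
Every lane is fixed: lane 1=Tue, lane 2=Wed, lane 3=Fri, lane 4=Mon, lane 5=Thu. That makes 5.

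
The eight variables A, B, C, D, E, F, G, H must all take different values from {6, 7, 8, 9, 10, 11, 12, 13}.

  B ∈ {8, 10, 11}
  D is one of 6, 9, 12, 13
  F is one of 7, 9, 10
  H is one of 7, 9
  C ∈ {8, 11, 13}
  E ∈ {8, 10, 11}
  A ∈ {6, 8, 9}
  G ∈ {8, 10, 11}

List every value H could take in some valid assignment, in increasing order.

7, 9

The 8 variables draw from only 8 values {6, 7, 8, 9, 10, 11, 12, 13}, so each is used; only D can be 12, hence D = 12.
The 7 still-open variables together cover exactly {6, 7, 8, 9, 10, 11, 13} — 7 values for 7 variables — and 6 appears only in A's list, so A = 6.
The 6 still-open variables together cover exactly {7, 8, 9, 10, 11, 13} — 6 values for 6 variables — and 13 appears only in C's list, so C = 13.
The 3 variables B, E, G are confined to {8, 10, 11}, which locks those values in; drop them from F.
No further eliminations apply; H can still be any of 7, 9.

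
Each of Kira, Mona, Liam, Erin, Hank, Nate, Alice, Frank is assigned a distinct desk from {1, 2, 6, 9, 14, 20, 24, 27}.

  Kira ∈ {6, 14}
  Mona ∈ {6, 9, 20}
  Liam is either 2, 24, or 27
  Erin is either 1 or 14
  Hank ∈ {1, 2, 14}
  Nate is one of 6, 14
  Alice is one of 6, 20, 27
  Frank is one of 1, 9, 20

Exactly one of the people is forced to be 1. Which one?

Erin

The 8 variables together cover exactly {1, 2, 6, 9, 14, 20, 24, 27} — 8 values for 8 variables — and 24 appears only in Liam's list, so Liam = 24.
The 7 still-open variables draw from only 7 values {1, 2, 6, 9, 14, 20, 27}, so each is used; only Hank can be 2, hence Hank = 2.
The 6 still-open variables together cover exactly {1, 6, 9, 14, 20, 27} — 6 values for 6 variables — and 27 appears only in Alice's list, so Alice = 27.
Kira and Nate share exactly the 2 values {6, 14}; by pigeonhole those values go to them, so strike 6, 14 from Mona, Erin.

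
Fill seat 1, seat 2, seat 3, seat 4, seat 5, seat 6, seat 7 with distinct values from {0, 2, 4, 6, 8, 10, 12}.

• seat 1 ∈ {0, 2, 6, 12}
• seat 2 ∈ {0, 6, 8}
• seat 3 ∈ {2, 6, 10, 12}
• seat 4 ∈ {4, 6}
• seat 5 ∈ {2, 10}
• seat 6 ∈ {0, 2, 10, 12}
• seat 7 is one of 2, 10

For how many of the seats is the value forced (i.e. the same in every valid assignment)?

The 7 variables together cover exactly {0, 2, 4, 6, 8, 10, 12} — 7 values for 7 variables — and 4 appears only in seat 4's list, so seat 4 = 4.
The 6 still-open variables draw from only 6 values {0, 2, 6, 8, 10, 12}, so each is used; only seat 2 can be 8, hence seat 2 = 8.
The 2 variables seat 5 and seat 7 are confined to {2, 10}, which locks those values in; drop them from seat 1, seat 3, seat 6.
Determined: seat 2=8, seat 4=4. The other seats each still have more than one consistent value. That makes 2.

2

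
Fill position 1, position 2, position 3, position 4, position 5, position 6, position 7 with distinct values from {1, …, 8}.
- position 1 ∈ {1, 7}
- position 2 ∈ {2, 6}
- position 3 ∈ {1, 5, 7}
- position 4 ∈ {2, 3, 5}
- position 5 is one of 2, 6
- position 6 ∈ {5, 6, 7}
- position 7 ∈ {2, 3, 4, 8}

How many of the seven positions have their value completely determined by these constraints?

1

position 2 and position 5 between them cover only {2, 6} — a naked pair. Remove those values from position 4, position 6, position 7.
The 3 variables position 1, position 3, position 6 are confined to {1, 5, 7}, which locks those values in; drop them from position 4.
position 4 must be 3 (only option left). Eliminate 3 elsewhere: position 7.
Determined: position 4=3. The other positions each still have more than one consistent value. That makes 1.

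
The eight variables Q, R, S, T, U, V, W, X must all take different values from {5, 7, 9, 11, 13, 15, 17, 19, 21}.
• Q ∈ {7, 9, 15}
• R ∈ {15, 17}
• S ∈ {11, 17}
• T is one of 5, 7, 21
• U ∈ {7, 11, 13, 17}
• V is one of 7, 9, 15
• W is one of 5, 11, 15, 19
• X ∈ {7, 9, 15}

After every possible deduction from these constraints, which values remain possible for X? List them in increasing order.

7, 9, 15

The 3 variables Q, V, X are confined to {7, 9, 15}, which locks those values in; drop them from R, T, U, W.
That leaves R = 17. Eliminate 17 elsewhere: S, U.
S's domain is down to {11}, so S = 11. Remove 11 from U, W.
U must be 13 (only option left).
No further eliminations apply; X can still be any of 7, 9, 15.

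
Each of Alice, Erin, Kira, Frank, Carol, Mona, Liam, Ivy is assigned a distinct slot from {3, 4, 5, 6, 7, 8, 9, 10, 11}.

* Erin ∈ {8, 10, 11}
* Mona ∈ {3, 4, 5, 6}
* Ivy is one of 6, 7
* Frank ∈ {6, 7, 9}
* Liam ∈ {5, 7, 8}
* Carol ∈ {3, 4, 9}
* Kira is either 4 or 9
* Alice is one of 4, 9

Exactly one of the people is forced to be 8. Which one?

Alice and Kira between them cover only {4, 9} — a naked pair. Remove those values from Frank, Carol, Mona.
Carol's domain is down to {3}, so Carol = 3. So Mona can't be 3.
Frank and Ivy share exactly the 2 values {6, 7}; by pigeonhole those values go to them, so strike 6, 7 from Mona, Liam.
Mona's domain is down to {5}, so Mona = 5. Remove 5 from Liam.
So 8 goes to Liam.

Liam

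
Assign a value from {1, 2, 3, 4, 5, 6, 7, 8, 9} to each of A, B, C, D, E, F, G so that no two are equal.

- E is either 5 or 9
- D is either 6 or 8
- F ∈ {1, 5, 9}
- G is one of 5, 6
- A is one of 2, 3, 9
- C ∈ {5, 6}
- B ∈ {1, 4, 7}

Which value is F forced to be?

1

The 2 variables C and G are confined to {5, 6}, which locks those values in; drop them from D, E, F.
That leaves D = 8.
That leaves E = 9. Eliminate 9 elsewhere: A, F.
So F = 1.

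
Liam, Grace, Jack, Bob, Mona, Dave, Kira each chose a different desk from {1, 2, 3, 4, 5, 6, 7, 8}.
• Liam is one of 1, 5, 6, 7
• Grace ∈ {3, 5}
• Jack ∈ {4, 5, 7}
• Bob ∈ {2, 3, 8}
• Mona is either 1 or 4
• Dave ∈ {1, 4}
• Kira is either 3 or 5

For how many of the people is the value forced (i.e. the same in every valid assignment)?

The 2 variables Grace and Kira are confined to {3, 5}, which locks those values in; drop them from Liam, Jack, Bob.
The 2 variables Mona and Dave are confined to {1, 4}, which locks those values in; drop them from Liam, Jack.
Jack has just one choice, so Jack = 7. Strike 7 from Liam.
Liam's domain is down to {6}, so Liam = 6.
Determined: Liam=6, Jack=7. The other people each still have more than one consistent value. That makes 2.

2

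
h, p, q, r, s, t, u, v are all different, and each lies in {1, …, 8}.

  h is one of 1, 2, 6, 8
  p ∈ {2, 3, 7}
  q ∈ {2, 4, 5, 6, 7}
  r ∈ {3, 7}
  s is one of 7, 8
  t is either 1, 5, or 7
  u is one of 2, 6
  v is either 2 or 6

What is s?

The 8 variables draw from only 8 values {1, 2, 3, 4, 5, 6, 7, 8}, so each is used; only q can be 4, hence q = 4.
The 7 still-open variables draw from only 7 values {1, 2, 3, 5, 6, 7, 8}, so each is used; only t can be 5, hence t = 5.
The 6 still-open variables draw from only 6 values {1, 2, 3, 6, 7, 8}, so each is used; only h can be 1, hence h = 1.
The 5 still-open variables draw from only 5 values {2, 3, 6, 7, 8}, so each is used; only s can be 8, hence s = 8.

8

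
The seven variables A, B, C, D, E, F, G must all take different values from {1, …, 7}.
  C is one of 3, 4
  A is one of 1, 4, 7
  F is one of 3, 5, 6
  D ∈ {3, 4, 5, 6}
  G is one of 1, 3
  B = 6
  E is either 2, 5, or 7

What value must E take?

2

B has just one choice, so B = 6. Eliminate 6 elsewhere: D, F.
Among the 6 still-open variables, 2 fits only E (and all 6 values in {1, 2, 3, 4, 5, 7} must be used), so E = 2.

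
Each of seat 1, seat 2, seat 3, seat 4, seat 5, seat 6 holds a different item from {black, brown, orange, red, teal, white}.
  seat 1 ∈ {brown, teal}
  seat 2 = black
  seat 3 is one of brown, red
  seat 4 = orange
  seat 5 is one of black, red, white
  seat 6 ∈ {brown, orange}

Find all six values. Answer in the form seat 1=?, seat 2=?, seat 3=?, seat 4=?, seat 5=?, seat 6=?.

seat 2 must be black (only option left). Strike black from seat 5.
seat 4 has just one choice, so seat 4 = orange. Strike orange from seat 6.
seat 6's domain is down to {brown}, so seat 6 = brown. Remove brown from seat 1, seat 3.
seat 1's domain is down to {teal}, so seat 1 = teal.
seat 3 has just one choice, so seat 3 = red. So seat 5 can't be red.
That leaves seat 5 = white.

seat 1=teal, seat 2=black, seat 3=red, seat 4=orange, seat 5=white, seat 6=brown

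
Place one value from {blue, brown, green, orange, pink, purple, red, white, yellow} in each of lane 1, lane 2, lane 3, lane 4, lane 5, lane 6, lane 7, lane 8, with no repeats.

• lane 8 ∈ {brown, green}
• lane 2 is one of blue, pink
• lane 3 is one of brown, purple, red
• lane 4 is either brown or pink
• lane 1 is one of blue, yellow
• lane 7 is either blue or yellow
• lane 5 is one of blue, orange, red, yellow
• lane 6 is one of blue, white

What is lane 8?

green

lane 1 and lane 7 between them cover only {blue, yellow} — a naked pair. Remove those values from lane 2, lane 5, lane 6.
lane 2's domain is down to {pink}, so lane 2 = pink. Eliminate pink elsewhere: lane 4.
lane 4's domain is down to {brown}, so lane 4 = brown. Eliminate brown elsewhere: lane 3, lane 8.
So lane 8 = green.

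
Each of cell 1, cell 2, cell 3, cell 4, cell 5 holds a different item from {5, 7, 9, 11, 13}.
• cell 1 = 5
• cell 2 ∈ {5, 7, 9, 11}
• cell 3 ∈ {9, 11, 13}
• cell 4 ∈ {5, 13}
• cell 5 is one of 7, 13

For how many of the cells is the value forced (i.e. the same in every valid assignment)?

3

cell 1 has just one choice, so cell 1 = 5. Eliminate 5 elsewhere: cell 2, cell 4.
cell 4 must be 13 (only option left). So cell 3, cell 5 can't be 13.
cell 5's domain is down to {7}, so cell 5 = 7. Strike 7 from cell 2.
Determined: cell 1=5, cell 4=13, cell 5=7. The other cells each still have more than one consistent value. That makes 3.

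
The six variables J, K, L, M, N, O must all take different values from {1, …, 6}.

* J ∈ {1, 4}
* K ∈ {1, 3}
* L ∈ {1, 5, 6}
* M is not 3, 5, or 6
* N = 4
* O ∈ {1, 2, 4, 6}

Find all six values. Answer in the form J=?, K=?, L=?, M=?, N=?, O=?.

N has just one choice, so N = 4. Eliminate 4 elsewhere: J, M, O.
J must be 1 (only option left). Strike 1 from K, L, M, O.
K has just one choice, so K = 3.
M's domain is down to {2}, so M = 2. So O can't be 2.
O has just one choice, so O = 6. Strike 6 from L.
L's domain is down to {5}, so L = 5.

J=1, K=3, L=5, M=2, N=4, O=6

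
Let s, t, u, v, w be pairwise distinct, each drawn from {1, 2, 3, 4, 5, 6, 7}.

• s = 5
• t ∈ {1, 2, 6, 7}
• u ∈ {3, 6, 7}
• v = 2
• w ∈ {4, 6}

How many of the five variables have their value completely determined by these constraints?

2

s's domain is down to {5}, so s = 5.
That leaves v = 2. So t can't be 2.
Determined: s=5, v=2. The other variables each still have more than one consistent value. That makes 2.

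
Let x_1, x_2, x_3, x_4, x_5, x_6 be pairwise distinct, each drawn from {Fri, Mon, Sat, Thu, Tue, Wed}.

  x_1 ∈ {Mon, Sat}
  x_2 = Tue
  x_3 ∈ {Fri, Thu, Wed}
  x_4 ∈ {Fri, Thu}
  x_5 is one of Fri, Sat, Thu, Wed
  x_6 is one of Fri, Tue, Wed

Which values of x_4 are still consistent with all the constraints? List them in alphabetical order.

Fri, Thu

x_2 must be Tue (only option left). Strike Tue from x_6.
Among the 5 still-open variables, Mon fits only x_1 (and all 5 values in {Fri, Mon, Sat, Thu, Wed} must be used), so x_1 = Mon.
Among the 4 still-open variables, Sat fits only x_5 (and all 4 values in {Fri, Sat, Thu, Wed} must be used), so x_5 = Sat.
No further eliminations apply; x_4 can still be any of Fri, Thu.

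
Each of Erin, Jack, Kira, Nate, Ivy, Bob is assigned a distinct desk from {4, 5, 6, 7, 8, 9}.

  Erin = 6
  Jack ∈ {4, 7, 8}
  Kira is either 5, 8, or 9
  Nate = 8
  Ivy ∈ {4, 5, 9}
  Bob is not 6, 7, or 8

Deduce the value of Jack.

7

Erin's domain is down to {6}, so Erin = 6.
That leaves Nate = 8. Eliminate 8 elsewhere: Jack, Kira.
The 4 still-open variables draw from only 4 values {4, 5, 7, 9}, so each is used; only Jack can be 7, hence Jack = 7.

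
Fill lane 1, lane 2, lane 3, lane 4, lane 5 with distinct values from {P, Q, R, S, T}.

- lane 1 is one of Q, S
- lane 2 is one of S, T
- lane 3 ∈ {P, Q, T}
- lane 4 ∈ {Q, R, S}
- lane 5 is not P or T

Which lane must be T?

The 5 variables draw from only 5 values {P, Q, R, S, T}, so each is used; only lane 3 can be P, hence lane 3 = P.
The 4 still-open variables together cover exactly {Q, R, S, T} — 4 values for 4 variables — and T appears only in lane 2's list, so lane 2 = T.

lane 2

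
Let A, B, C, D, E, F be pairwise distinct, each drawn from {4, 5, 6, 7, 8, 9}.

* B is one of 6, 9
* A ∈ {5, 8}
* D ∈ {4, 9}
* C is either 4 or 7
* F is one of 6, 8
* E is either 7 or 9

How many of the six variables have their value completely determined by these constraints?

The 6 variables together cover exactly {4, 5, 6, 7, 8, 9} — 6 values for 6 variables — and 5 appears only in A's list, so A = 5.
The 5 still-open variables draw from only 5 values {4, 6, 7, 8, 9}, so each is used; only F can be 8, hence F = 8.
Among the 4 still-open variables, 6 fits only B (and all 4 values in {4, 6, 7, 9} must be used), so B = 6.
Determined: A=5, B=6, F=8. The other variables each still have more than one consistent value. That makes 3.

3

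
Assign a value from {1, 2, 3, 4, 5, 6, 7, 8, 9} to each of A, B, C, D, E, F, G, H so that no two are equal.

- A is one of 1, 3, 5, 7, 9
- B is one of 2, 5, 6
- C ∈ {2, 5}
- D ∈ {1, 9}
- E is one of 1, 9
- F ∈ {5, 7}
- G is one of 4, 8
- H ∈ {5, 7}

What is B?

D and E between them cover only {1, 9} — a naked pair. Remove those values from A.
The 2 variables F and H are confined to {5, 7}, which locks those values in; drop them from A, B, C.
A must be 3 (only option left).
C must be 2 (only option left). So B can't be 2.
So B = 6.

6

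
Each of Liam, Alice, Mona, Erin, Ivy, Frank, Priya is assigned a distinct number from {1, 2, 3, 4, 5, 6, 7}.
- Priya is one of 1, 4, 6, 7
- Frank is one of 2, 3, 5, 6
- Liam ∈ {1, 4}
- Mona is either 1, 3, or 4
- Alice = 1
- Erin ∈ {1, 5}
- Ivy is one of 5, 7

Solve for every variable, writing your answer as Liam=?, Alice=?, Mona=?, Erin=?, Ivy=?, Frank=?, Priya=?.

Liam=4, Alice=1, Mona=3, Erin=5, Ivy=7, Frank=2, Priya=6

Alice has just one choice, so Alice = 1. Remove 1 from Liam, Mona, Erin, Priya.
That leaves Erin = 5. Eliminate 5 elsewhere: Ivy, Frank.
Ivy's domain is down to {7}, so Ivy = 7. Remove 7 from Priya.
Liam's domain is down to {4}, so Liam = 4. So Mona, Priya can't be 4.
That leaves Mona = 3. So Frank can't be 3.
Priya's domain is down to {6}, so Priya = 6. Strike 6 from Frank.
That leaves Frank = 2.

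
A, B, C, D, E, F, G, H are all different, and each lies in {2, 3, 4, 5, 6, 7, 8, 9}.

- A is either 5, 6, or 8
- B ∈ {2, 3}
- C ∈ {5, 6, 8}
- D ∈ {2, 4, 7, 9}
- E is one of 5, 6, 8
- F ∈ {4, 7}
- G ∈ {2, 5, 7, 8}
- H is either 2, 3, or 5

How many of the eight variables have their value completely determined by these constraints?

3

The 8 variables draw from only 8 values {2, 3, 4, 5, 6, 7, 8, 9}, so each is used; only D can be 9, hence D = 9.
The 7 still-open variables draw from only 7 values {2, 3, 4, 5, 6, 7, 8}, so each is used; only F can be 4, hence F = 4.
The 6 still-open variables together cover exactly {2, 3, 5, 6, 7, 8} — 6 values for 6 variables — and 7 appears only in G's list, so G = 7.
A, C, E between them cover only {5, 6, 8} — a naked triple. Remove those values from H.
Determined: D=9, F=4, G=7. The other variables each still have more than one consistent value. That makes 3.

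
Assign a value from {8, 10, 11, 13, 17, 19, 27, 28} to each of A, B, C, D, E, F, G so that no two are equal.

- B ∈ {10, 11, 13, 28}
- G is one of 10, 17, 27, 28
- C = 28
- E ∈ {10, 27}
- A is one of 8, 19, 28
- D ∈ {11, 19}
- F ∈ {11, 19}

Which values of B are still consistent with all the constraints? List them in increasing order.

10, 13

C's domain is down to {28}, so C = 28. Remove 28 from A, B, G.
D and F share exactly the 2 values {11, 19}; by pigeonhole those values go to them, so strike 11, 19 from A, B.
A has just one choice, so A = 8.
No further eliminations apply; B can still be any of 10, 13.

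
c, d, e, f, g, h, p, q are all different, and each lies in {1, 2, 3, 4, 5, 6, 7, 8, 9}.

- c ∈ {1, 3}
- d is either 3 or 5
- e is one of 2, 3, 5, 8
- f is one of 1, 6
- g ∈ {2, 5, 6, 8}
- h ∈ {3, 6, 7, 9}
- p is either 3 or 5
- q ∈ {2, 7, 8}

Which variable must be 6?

f

Among the 8 variables, 9 fits only h (and all 8 values in {1, 2, 3, 5, 6, 7, 8, 9} must be used), so h = 9.
The 7 still-open variables together cover exactly {1, 2, 3, 5, 6, 7, 8} — 7 values for 7 variables — and 7 appears only in q's list, so q = 7.
d and p between them cover only {3, 5} — a naked pair. Remove those values from c, e, g.
c must be 1 (only option left). Eliminate 1 elsewhere: f.
So 6 goes to f.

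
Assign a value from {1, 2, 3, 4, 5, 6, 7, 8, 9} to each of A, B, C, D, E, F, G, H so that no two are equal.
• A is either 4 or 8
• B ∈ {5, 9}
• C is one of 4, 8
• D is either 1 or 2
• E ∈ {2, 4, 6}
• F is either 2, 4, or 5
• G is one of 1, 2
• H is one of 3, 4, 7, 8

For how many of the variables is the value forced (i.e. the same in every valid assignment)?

3

A and C between them cover only {4, 8} — a naked pair. Remove those values from E, F, H.
The 2 variables D and G are confined to {1, 2}, which locks those values in; drop them from E, F.
E has just one choice, so E = 6.
F must be 5 (only option left). Eliminate 5 elsewhere: B.
B's domain is down to {9}, so B = 9.
Determined: B=9, E=6, F=5. The other variables each still have more than one consistent value. That makes 3.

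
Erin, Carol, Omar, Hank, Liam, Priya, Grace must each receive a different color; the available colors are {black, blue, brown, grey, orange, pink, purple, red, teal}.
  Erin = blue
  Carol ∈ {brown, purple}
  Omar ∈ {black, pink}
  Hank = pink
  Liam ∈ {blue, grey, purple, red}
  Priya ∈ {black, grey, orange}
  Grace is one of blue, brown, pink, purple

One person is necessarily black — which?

Erin's domain is down to {blue}, so Erin = blue. So Liam, Grace can't be blue.
Hank's domain is down to {pink}, so Hank = pink. Remove pink from Omar, Grace.
So black goes to Omar.

Omar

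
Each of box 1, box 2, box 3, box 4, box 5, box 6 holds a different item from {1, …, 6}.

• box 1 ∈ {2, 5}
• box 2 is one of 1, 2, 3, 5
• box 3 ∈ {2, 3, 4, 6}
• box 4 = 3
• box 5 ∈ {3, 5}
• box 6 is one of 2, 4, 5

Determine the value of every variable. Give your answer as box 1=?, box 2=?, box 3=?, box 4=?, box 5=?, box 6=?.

box 1=2, box 2=1, box 3=6, box 4=3, box 5=5, box 6=4

box 4's domain is down to {3}, so box 4 = 3. Eliminate 3 elsewhere: box 2, box 3, box 5.
box 5 has just one choice, so box 5 = 5. So box 1, box 2, box 6 can't be 5.
box 1 must be 2 (only option left). Strike 2 from box 2, box 3, box 6.
box 2 has just one choice, so box 2 = 1.
box 6 must be 4 (only option left). Eliminate 4 elsewhere: box 3.
box 3 has just one choice, so box 3 = 6.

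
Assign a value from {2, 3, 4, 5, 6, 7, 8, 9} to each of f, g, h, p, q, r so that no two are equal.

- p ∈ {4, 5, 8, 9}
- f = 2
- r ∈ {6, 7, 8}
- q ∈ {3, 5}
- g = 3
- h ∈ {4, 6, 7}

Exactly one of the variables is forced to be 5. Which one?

f's domain is down to {2}, so f = 2.
That leaves g = 3. So q can't be 3.
So 5 goes to q.

q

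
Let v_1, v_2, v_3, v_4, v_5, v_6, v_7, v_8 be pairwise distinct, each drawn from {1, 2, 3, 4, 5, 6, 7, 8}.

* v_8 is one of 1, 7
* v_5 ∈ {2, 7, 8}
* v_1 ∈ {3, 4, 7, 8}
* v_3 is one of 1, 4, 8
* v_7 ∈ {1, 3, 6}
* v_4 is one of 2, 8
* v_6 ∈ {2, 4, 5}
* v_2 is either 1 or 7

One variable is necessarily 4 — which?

v_3

The 8 variables together cover exactly {1, 2, 3, 4, 5, 6, 7, 8} — 8 values for 8 variables — and 5 appears only in v_6's list, so v_6 = 5.
Among the 7 still-open variables, 6 fits only v_7 (and all 7 values in {1, 2, 3, 4, 6, 7, 8} must be used), so v_7 = 6.
Among the 6 still-open variables, 3 fits only v_1 (and all 6 values in {1, 2, 3, 4, 7, 8} must be used), so v_1 = 3.
Among the 5 still-open variables, 4 fits only v_3 (and all 5 values in {1, 2, 4, 7, 8} must be used), so v_3 = 4.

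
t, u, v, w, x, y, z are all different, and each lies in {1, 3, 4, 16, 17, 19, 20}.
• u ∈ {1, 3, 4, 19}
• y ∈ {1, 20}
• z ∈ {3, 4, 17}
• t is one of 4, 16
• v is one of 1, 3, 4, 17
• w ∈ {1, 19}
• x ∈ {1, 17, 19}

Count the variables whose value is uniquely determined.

2

The 7 variables draw from only 7 values {1, 3, 4, 16, 17, 19, 20}, so each is used; only t can be 16, hence t = 16.
Among the 6 still-open variables, 20 fits only y (and all 6 values in {1, 3, 4, 17, 19, 20} must be used), so y = 20.
Determined: t=16, y=20. The other variables each still have more than one consistent value. That makes 2.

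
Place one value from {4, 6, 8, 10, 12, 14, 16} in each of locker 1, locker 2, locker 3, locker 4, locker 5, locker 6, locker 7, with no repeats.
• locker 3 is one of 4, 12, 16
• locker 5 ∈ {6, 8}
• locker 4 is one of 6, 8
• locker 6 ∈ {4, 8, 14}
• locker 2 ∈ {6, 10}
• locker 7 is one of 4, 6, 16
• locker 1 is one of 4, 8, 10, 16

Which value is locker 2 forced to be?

The 7 variables together cover exactly {4, 6, 8, 10, 12, 14, 16} — 7 values for 7 variables — and 12 appears only in locker 3's list, so locker 3 = 12.
The 6 still-open variables together cover exactly {4, 6, 8, 10, 14, 16} — 6 values for 6 variables — and 14 appears only in locker 6's list, so locker 6 = 14.
The 2 variables locker 4 and locker 5 are confined to {6, 8}, which locks those values in; drop them from locker 1, locker 2, locker 7.
So locker 2 = 10.

10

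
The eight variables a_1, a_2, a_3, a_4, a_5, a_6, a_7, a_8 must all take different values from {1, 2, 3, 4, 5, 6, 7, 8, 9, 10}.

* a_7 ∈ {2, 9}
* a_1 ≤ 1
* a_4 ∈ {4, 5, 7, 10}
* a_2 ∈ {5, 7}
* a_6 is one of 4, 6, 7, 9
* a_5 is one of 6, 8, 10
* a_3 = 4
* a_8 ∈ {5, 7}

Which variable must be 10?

a_4

a_1 has just one choice, so a_1 = 1.
That leaves a_3 = 4. Remove 4 from a_4, a_6.
a_2 and a_8 share exactly the 2 values {5, 7}; by pigeonhole those values go to them, so strike 5, 7 from a_4, a_6.
So 10 goes to a_4.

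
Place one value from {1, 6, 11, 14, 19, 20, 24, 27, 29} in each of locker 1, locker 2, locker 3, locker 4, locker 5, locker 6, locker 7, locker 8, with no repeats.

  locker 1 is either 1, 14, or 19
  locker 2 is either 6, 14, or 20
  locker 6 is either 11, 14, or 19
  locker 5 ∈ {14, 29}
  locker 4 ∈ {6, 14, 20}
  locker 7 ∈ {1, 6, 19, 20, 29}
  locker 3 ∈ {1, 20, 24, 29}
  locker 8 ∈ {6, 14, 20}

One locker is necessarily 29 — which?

Among the 8 variables, 11 fits only locker 6 (and all 8 values in {1, 6, 11, 14, 19, 20, 24, 29} must be used), so locker 6 = 11.
Among the 7 still-open variables, 24 fits only locker 3 (and all 7 values in {1, 6, 14, 19, 20, 24, 29} must be used), so locker 3 = 24.
locker 2, locker 4, locker 8 between them cover only {6, 14, 20} — a naked triple. Remove those values from locker 1, locker 5, locker 7.
So 29 goes to locker 5.

locker 5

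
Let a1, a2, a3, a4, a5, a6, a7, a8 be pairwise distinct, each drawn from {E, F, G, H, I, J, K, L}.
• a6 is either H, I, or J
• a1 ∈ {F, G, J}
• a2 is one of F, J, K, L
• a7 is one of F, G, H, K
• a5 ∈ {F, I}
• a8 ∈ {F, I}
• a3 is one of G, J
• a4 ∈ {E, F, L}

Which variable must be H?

Among the 8 variables, E fits only a4 (and all 8 values in {E, F, G, H, I, J, K, L} must be used), so a4 = E.
Among the 7 still-open variables, L fits only a2 (and all 7 values in {F, G, H, I, J, K, L} must be used), so a2 = L.
The 6 still-open variables draw from only 6 values {F, G, H, I, J, K}, so each is used; only a7 can be K, hence a7 = K.
The 5 still-open variables together cover exactly {F, G, H, I, J} — 5 values for 5 variables — and H appears only in a6's list, so a6 = H.

a6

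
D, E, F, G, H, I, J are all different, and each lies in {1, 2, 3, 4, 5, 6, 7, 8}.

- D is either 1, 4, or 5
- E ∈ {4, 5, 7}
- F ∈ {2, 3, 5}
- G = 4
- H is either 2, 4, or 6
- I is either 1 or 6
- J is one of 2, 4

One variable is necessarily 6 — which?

G's domain is down to {4}, so G = 4. Remove 4 from D, E, H, J.
J must be 2 (only option left). So F, H can't be 2.
So 6 goes to H.

H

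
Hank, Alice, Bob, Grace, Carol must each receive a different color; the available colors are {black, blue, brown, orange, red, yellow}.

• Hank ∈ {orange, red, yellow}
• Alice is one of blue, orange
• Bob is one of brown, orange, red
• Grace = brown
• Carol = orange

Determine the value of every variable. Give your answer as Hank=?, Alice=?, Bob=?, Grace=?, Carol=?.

Grace must be brown (only option left). So Bob can't be brown.
Carol has just one choice, so Carol = orange. So Hank, Alice, Bob can't be orange.
That leaves Alice = blue.
Bob has just one choice, so Bob = red. Strike red from Hank.
Hank must be yellow (only option left).

Hank=yellow, Alice=blue, Bob=red, Grace=brown, Carol=orange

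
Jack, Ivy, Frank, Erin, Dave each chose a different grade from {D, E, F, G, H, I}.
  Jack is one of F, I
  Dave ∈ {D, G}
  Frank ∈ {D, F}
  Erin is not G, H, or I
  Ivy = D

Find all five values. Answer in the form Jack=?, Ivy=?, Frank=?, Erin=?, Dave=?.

Ivy has just one choice, so Ivy = D. Strike D from Frank, Erin, Dave.
Frank's domain is down to {F}, so Frank = F. Strike F from Jack, Erin.
Erin's domain is down to {E}, so Erin = E.
That leaves Dave = G.
That leaves Jack = I.

Jack=I, Ivy=D, Frank=F, Erin=E, Dave=G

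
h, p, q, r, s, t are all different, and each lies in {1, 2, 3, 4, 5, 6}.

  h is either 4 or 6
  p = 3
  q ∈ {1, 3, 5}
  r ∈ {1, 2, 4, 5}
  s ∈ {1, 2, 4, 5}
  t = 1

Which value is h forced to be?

p must be 3 (only option left). Eliminate 3 elsewhere: q.
t's domain is down to {1}, so t = 1. So q, r, s can't be 1.
That leaves q = 5. Strike 5 from r, s.
The 3 still-open variables together cover exactly {2, 4, 6} — 3 values for 3 variables — and 6 appears only in h's list, so h = 6.

6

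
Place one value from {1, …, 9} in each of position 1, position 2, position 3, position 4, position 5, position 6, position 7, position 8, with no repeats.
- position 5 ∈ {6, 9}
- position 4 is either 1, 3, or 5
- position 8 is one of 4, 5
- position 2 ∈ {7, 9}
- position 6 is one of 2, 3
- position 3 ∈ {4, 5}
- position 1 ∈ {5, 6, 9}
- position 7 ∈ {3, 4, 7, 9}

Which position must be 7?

position 2

The 8 variables draw from only 8 values {1, 2, 3, 4, 5, 6, 7, 9}, so each is used; only position 4 can be 1, hence position 4 = 1.
The 7 still-open variables together cover exactly {2, 3, 4, 5, 6, 7, 9} — 7 values for 7 variables — and 2 appears only in position 6's list, so position 6 = 2.
The 6 still-open variables draw from only 6 values {3, 4, 5, 6, 7, 9}, so each is used; only position 7 can be 3, hence position 7 = 3.
The 5 still-open variables draw from only 5 values {4, 5, 6, 7, 9}, so each is used; only position 2 can be 7, hence position 2 = 7.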